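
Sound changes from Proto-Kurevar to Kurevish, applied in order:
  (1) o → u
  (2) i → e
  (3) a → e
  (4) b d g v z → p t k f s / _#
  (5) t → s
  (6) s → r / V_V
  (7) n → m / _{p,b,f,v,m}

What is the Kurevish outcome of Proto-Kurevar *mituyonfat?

Kurevish: start from *mituyonfat.
  rule 1 (vowel merger): mituyonfat → mituyunfat
  rule 2 (vowel merger): mituyunfat → metuyunfat
  rule 3 (vowel merger): metuyunfat → metuyunfet
  rule 4: no change — metuyunfet
  rule 5 (unconditioned shift): metuyunfet → mesuyunfes
  rule 6 (rhotacism): mesuyunfes → meruyunfes
  rule 7 (nasal place assimilation): meruyunfes → meruyumfes
  ⇒ Kurevish meruyumfes

meruyumfes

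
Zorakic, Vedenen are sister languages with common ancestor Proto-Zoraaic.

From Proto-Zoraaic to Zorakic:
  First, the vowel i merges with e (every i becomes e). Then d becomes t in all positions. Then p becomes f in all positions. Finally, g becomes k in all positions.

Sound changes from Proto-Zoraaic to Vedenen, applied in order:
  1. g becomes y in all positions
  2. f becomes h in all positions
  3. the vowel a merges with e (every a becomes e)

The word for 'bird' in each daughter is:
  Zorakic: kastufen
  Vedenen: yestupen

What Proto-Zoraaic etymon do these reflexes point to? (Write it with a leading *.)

*gastupen

Position 6: Zorakic has f, Vedenen has p. Vedenen preserves p here (none of its changes turn any other segment into p), so the proto-segment is *p.
Position 2: Zorakic has a, Vedenen has e. Zorakic preserves a here (none of its changes turn any other segment into a), so the proto-segment is *a.
Position 1: Zorakic has k, Vedenen has y. Taking the neighbouring segments as reconstructed: Zorakic k could go back to *k or *g; Vedenen y could go back to *g or *y — the one source consistent with every daughter is *g.
Continuing position by position gives *gastupen; check it forward:
Zorakic: *gastupen > gastufen > kastufen  (by unconditioned shift, unconditioned shift)
Vedenen: *gastupen
  gastupen → yastupen   [unconditioned shift]
  yastupen (rule 2 does not apply)
  yastupen → yestupen   [vowel merger]
  giving Vedenen yestupen.
Only *gastupen yields all of Zorakic kastufen, Vedenen yestupen.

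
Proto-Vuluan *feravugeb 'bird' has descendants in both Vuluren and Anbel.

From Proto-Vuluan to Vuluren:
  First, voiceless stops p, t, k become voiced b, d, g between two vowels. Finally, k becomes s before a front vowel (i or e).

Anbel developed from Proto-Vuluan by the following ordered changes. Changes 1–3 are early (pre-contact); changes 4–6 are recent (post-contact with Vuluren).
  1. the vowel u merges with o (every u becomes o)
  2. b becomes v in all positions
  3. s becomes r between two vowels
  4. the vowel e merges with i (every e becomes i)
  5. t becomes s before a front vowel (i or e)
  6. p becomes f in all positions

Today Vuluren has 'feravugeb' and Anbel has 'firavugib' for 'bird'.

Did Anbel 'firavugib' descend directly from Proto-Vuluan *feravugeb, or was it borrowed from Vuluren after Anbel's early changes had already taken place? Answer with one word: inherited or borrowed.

If inherited, *feravugeb would pass through all of Anbel's changes:
Anbel: *feravugeb
  feravugeb → feravogeb   [vowel merger]
  feravogeb → feravogev   [unconditioned shift]
  feravogev (rule 3 does not apply)
  feravogev → firavogiv   [vowel merger]
  firavogiv (rule 5 does not apply)
  firavogiv (rule 6 does not apply)
  giving Anbel firavogiv.
If borrowed from Vuluren 'feravugeb' after the early changes, it would undergo only the recent ones:
  rule 4 (vowel merger): feravugeb → firavugib
  rule 5 (palatalisation): no change (firavugib)
  rule 6 (unconditioned shift): no change (firavugib)
  ⇒ as a loan: firavugib
Anbel 'firavugib' matches the loan outcome 'firavugib', not the inherited 'firavogiv' — it skipped the early Anbel changes, so it was borrowed from Vuluren.

borrowed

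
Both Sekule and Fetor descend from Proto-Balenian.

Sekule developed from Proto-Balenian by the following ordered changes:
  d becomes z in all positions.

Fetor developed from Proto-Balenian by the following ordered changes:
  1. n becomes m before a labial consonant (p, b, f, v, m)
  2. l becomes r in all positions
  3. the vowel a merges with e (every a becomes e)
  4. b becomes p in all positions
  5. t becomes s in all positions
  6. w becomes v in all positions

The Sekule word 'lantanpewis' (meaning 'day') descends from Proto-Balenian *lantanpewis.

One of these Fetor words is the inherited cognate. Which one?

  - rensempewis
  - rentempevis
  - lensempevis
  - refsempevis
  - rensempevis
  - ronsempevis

Fetor: *lantanpewis > lantampewis > rantampewis > rentempewis > rensempewis > rensempevis  (by nasal place assimilation, unconditioned shift, vowel merger, unconditioned shift, unconditioned shift)
Among the options, 'rensempevis' alone shows every Fetor change applied in order.

rensempevis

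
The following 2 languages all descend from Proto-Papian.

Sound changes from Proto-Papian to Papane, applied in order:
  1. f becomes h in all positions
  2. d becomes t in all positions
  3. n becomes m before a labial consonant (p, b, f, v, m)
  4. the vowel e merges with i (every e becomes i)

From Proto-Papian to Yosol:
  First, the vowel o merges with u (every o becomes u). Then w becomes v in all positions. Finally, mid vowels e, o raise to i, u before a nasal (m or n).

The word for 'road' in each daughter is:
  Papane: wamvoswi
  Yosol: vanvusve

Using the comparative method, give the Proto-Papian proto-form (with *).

*wanvoswe

Position 3: Papane has m, Yosol has n. Yosol preserves n here (none of its changes turn any other segment into n), so the proto-segment is *n.
Position 1: Papane has w, Yosol has v. Papane preserves w here (none of its changes turn any other segment into w), so the proto-segment is *w.
Position 7: Papane has w, Yosol has v. Papane preserves w here (none of its changes turn any other segment into w), so the proto-segment is *w.
Verify the candidate proto-form against each daughter:
Papane: *wanvoswe
  wanvoswe (rule 1 does not apply)
  wanvoswe (rule 2 does not apply)
  wanvoswe → wamvoswe   [nasal place assimilation]
  wamvoswe → wamvoswi   [vowel merger]
  giving Papane wamvoswi.
Yosol: *wanvoswe
  wanvoswe → wanvuswe   [vowel merger]
  wanvuswe → vanvusve   [unconditioned shift]
  vanvusve (rule 3 does not apply)
  giving Yosol vanvusve.
No other proto-form is consistent with every reflex, so the reconstruction is *wanvoswe.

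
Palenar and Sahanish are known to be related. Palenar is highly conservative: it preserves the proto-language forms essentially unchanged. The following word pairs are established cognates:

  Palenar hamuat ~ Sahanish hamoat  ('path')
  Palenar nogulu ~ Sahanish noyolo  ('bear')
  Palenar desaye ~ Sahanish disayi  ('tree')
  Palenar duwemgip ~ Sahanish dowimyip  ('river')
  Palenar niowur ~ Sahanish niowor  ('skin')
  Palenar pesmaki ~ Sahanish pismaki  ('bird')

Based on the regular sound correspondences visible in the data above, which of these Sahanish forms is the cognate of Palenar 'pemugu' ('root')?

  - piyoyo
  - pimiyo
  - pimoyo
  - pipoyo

duwemgip ~ dowimyip — Palenar e corresponds to Sahanish i after a consonant, before a nasal.
nogulu ~ noyolo, duwemgip ~ dowimyip — Palenar u corresponds to Sahanish o after a consonant, before a consonant other than r, m, n, p, b, f, v.
nogulu ~ noyolo — Palenar g corresponds to Sahanish y between vowels (before a back vowel).
nogulu ~ noyolo — Palenar u corresponds to Sahanish o word-finally.
Applying these to Palenar 'pemugu':
  pemugu → pimugu   (e→i after a consonant, before a nasal)
  pimugu → pimogu   (u→o after a consonant, before a consonant other than r, m, n, p, b, f, v)
  pimogu → pimoyu   (g→y between vowels (before a back vowel))
  pimoyu → pimoyo   (u→o word-finally)
So the Sahanish cognate is 'pimoyo'.

pimoyo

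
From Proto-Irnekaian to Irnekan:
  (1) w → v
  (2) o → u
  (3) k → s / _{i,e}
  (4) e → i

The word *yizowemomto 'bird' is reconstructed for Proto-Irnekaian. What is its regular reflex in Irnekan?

Irnekan: *yizowemomto > yizovemomto > yizuvemumtu > yizuvimumtu  (by unconditioned shift, vowel merger, vowel merger)

yizuvimumtu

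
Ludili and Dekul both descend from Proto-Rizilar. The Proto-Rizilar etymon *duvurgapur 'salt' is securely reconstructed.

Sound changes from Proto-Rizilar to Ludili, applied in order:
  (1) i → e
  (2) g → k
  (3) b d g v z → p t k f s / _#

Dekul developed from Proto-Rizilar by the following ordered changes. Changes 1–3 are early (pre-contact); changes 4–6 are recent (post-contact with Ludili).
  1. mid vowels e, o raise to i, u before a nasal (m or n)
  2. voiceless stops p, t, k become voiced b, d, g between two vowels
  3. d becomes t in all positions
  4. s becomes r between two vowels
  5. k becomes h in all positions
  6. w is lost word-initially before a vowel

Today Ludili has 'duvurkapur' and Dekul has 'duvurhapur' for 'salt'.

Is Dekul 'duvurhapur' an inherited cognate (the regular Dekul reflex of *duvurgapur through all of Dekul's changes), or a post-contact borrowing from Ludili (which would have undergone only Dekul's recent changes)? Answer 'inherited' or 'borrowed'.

If inherited, *duvurgapur would pass through all of Dekul's changes:
Dekul: start from *duvurgapur.
  rule 1: no change — duvurgapur
  rule 2 (intervocalic voicing): duvurgapur → duvurgabur
  rule 3 (unconditioned shift): duvurgabur → tuvurgabur
  rule 4: no change — tuvurgabur
  rule 5: no change — tuvurgabur
  rule 6: no change — tuvurgabur
  ⇒ Dekul tuvurgabur
If borrowed from Ludili 'duvurkapur' after the early changes, it would undergo only the recent ones:
  rule 4 (rhotacism): no change (duvurkapur)
  rule 5 (unconditioned shift): duvurkapur → duvurhapur
  rule 6 (glide loss): no change (duvurhapur)
  ⇒ as a loan: duvurhapur
Dekul 'duvurhapur' matches the loan outcome 'duvurhapur', not the inherited 'tuvurgabur' — it skipped the early Dekul changes, so it was borrowed from Ludili.

borrowed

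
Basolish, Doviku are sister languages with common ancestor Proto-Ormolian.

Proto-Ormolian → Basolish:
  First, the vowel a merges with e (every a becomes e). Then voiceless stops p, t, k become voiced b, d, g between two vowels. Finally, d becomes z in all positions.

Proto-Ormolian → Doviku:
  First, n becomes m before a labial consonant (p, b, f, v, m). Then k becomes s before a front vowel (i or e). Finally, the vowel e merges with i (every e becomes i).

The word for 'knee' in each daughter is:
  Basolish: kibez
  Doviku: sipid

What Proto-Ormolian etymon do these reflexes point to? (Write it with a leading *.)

*kiped

Position 3: Basolish has b, Doviku has p. Doviku preserves p here (none of its changes turn any other segment into p), so the proto-segment is *p.
Position 4: Basolish has e, Doviku has i. Taking the neighbouring segments as reconstructed: Basolish e could go back to *a or *e; Doviku i could go back to *e or *i — the one source consistent with every daughter is *e.
Position 1: Basolish has k, Doviku has s. Basolish preserves k here (none of its changes turn any other segment into k), so the proto-segment is *k.
This points to *kiped. Verify forward in each daughter:
Basolish: start from *kiped.
  rule 1: no change — kiped
  rule 2 (intervocalic voicing): kiped → kibed
  rule 3 (unconditioned shift): kibed → kibez
  ⇒ Basolish kibez
Doviku: start from *kiped.
  rule 1: no change — kiped
  rule 2 (palatalisation): kiped → siped
  rule 3 (vowel merger): siped → sipid
  ⇒ Doviku sipid
No other proto-form is consistent with every reflex, so the reconstruction is *kiped.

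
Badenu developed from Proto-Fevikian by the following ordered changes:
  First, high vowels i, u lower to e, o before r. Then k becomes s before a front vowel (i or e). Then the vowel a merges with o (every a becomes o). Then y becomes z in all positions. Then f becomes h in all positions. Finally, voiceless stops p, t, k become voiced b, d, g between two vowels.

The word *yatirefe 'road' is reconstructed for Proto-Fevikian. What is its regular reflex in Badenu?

Badenu: start from *yatirefe.
  rule 1 (pre-rhotic lowering): yatirefe → yaterefe
  rule 2: no change — yaterefe
  rule 3 (vowel merger): yaterefe → yoterefe
  rule 4 (unconditioned shift): yoterefe → zoterefe
  rule 5 (unconditioned shift): zoterefe → zoterehe
  rule 6 (intervocalic voicing): zoterehe → zoderehe
  ⇒ Badenu zoderehe

zoderehe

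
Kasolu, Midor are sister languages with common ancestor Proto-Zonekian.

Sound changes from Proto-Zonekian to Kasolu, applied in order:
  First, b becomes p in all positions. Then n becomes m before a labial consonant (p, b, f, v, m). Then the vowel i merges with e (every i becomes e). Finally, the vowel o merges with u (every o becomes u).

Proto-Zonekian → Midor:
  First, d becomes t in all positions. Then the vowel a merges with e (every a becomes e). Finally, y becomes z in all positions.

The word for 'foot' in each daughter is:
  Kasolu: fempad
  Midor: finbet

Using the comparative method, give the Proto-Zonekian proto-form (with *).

*finbad

Position 3: Kasolu has m, Midor has n. Midor preserves n here (none of its changes turn any other segment into n), so the proto-segment is *n.
Position 6: Kasolu has d, Midor has t. Kasolu preserves d here (none of its changes turn any other segment into d), so the proto-segment is *d.
This points to *finbad. Verify forward in each daughter:
Kasolu: *finbad
  finbad → finpad   [unconditioned shift]
  finpad → fimpad   [nasal place assimilation]
  fimpad → fempad   [vowel merger]
  fempad (rule 4 does not apply)
  giving Kasolu fempad.
Midor: start from *finbad.
  rule 1 (unconditioned shift): finbad → finbat
  rule 2 (vowel merger): finbat → finbet
  rule 3: no change — finbet
  ⇒ Midor finbet
*finbad is the unique common source.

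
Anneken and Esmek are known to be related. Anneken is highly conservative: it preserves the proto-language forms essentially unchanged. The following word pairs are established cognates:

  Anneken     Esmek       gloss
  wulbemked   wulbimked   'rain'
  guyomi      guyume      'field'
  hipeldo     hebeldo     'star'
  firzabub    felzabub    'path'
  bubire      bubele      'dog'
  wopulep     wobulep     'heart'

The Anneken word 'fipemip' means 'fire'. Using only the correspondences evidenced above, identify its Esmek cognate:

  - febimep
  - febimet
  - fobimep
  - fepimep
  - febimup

hipeldo ~ hebeldo — Anneken i corresponds to Esmek e after a consonant, before a labial obstruent.
hipeldo ~ hebeldo — Anneken p corresponds to Esmek b between vowels (before a front vowel).
wulbemked ~ wulbimked — Anneken e corresponds to Esmek i after a consonant, before a nasal.
Applying these to Anneken 'fipemip':
  fipemip → fepemip   (i→e after a consonant, before a labial obstruent)
  fepemip → febemip   (p→b between vowels (before a front vowel))
  febemip → febimip   (e→i after a consonant, before a nasal)
  febimip → febimep   (i→e after a consonant, before a labial obstruent)
So the Esmek cognate is 'febimep'.

febimep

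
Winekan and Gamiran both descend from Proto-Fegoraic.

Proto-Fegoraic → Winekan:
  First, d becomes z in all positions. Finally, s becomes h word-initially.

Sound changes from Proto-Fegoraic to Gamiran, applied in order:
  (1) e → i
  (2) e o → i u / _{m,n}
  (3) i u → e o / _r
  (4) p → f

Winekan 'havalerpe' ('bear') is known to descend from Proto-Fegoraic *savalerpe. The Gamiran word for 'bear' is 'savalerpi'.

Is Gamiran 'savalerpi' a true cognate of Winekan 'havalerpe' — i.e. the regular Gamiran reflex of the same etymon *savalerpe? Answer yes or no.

Derive the expected Gamiran reflex of *savalerpe:
Gamiran: start from *savalerpe.
  rule 1 (vowel merger): savalerpe → savalirpi
  rule 2: no change — savalirpi
  rule 3 (pre-rhotic lowering): savalirpi → savalerpi
  rule 4 (unconditioned shift): savalerpi → savalerfi
  ⇒ Gamiran savalerfi
The regular Gamiran reflex would be 'savalerfi', but the attested form is 'savalerpi'. The correspondence is irregular, so they are not cognates (the Gamiran form has a different source).

no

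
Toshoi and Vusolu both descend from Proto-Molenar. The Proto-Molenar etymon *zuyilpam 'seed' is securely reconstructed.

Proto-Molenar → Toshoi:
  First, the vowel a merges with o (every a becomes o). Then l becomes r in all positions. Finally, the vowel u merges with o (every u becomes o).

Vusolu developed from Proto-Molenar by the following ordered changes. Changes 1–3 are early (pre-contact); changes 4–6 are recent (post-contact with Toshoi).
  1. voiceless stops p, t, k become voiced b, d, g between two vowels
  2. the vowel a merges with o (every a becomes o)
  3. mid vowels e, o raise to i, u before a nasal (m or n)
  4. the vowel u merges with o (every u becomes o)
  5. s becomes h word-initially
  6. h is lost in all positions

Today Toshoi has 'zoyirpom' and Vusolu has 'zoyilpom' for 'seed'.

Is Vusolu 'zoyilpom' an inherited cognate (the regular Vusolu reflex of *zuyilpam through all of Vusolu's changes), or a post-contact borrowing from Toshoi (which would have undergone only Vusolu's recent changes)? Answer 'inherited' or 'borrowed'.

inherited

If inherited, *zuyilpam would pass through all of Vusolu's changes:
Vusolu: *zuyilpam > zuyilpom > zuyilpum > zoyilpom  (by vowel merger, pre-nasal raising, vowel merger)
If borrowed from Toshoi 'zoyirpom' after the early changes, it would undergo only the recent ones:
  rule 4 (vowel merger): no change (zoyirpom)
  rule 5 (debuccalisation): no change (zoyirpom)
  rule 6 (h-loss): no change (zoyirpom)
  ⇒ as a loan: zoyirpom
Vusolu 'zoyilpom' matches the inherited outcome exactly, so it is an inherited cognate, not a loan.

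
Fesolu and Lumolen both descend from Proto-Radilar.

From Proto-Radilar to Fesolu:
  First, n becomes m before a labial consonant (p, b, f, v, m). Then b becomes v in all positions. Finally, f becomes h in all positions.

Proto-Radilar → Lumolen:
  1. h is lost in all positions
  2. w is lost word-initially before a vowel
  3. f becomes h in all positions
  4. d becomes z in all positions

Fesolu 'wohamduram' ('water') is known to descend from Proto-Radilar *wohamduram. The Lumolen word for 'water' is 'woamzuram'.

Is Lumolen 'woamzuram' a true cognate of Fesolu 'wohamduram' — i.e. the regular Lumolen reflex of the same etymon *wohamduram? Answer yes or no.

no

Derive the expected Lumolen reflex of *wohamduram:
Lumolen: start from *wohamduram.
  rule 1 (h-loss): wohamduram → woamduram
  rule 2 (glide loss): woamduram → oamduram
  rule 3: no change — oamduram
  rule 4 (unconditioned shift): oamduram → oamzuram
  ⇒ Lumolen oamzuram
The regular Lumolen reflex would be 'oamzuram', but the attested form is 'woamzuram'. The correspondence is irregular, so they are not cognates (the Lumolen form has a different source).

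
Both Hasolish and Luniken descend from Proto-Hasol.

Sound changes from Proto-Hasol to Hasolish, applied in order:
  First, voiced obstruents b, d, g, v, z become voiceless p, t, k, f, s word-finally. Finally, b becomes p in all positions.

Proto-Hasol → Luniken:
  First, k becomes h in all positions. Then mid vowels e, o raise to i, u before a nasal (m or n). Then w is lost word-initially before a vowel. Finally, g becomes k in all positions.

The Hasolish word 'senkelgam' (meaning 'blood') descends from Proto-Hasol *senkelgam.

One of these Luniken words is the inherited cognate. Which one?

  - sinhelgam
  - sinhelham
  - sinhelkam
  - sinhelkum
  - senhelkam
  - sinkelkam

Luniken: *senkelgam
  senkelgam → senhelgam   [unconditioned shift]
  senhelgam → sinhelgam   [pre-nasal raising]
  sinhelgam (rule 3 does not apply)
  sinhelgam → sinhelkam   [unconditioned shift]
  giving Luniken sinhelkam.

sinhelkam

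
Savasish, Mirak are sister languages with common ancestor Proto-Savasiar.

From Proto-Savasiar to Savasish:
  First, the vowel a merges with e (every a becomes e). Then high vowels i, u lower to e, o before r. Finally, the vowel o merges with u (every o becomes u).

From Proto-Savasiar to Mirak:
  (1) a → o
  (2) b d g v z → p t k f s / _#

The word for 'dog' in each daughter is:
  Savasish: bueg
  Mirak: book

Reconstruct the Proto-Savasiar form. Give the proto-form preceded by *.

Position 4: Savasish has g, Mirak has k. Savasish preserves g here (none of its changes turn any other segment into g), so the proto-segment is *g.
Position 2: Savasish has u, Mirak has o. Taking the neighbouring segments as reconstructed: Savasish u could go back to *o or *u; Mirak o could go back to *a or *o — the one source consistent with every daughter is *o.
Continuing position by position gives *boag; check it forward:
Savasish: *boag > boeg > bueg  (by vowel merger, vowel merger)
Mirak: *boag > boog > book  (by vowel merger, final devoicing)
*boag is the unique common source.

*boag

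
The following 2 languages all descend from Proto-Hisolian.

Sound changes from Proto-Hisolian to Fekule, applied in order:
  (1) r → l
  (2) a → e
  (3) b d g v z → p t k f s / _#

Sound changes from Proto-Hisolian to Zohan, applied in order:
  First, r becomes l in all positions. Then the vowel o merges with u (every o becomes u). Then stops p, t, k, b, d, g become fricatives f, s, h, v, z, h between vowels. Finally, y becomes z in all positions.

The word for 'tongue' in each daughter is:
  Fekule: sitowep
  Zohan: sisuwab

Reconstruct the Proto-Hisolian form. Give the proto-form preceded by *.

*sitowab

Position 4: Fekule has o, Zohan has u. Fekule preserves o here (none of its changes turn any other segment into o), so the proto-segment is *o.
Position 6: Fekule has e, Zohan has a. Zohan preserves a here (none of its changes turn any other segment into a), so the proto-segment is *a.
Position 7: Fekule has p, Zohan has b. Zohan preserves b here (none of its changes turn any other segment into b), so the proto-segment is *b.
Continuing position by position gives *sitowab; check it forward:
Fekule: start from *sitowab.
  rule 1: no change — sitowab
  rule 2 (vowel merger): sitowab → sitoweb
  rule 3 (final devoicing): sitoweb → sitowep
  ⇒ Fekule sitowep
Zohan: *sitowab
  sitowab (rule 1 does not apply)
  sitowab → situwab   [vowel merger]
  situwab → sisuwab   [intervocalic lenition]
  sisuwab (rule 4 does not apply)
  giving Zohan sisuwab.
Only *sitowab yields all of Fekule sitowep, Zohan sisuwab.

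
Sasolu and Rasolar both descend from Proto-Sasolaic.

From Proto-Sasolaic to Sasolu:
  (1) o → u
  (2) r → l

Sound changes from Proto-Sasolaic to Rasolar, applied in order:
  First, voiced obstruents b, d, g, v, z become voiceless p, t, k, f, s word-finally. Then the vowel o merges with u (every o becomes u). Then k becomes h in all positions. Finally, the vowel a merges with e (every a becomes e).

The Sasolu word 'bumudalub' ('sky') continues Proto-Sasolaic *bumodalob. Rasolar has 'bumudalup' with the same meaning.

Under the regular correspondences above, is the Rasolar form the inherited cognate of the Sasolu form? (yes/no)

Derive the expected Rasolar reflex of *bumodalob:
Rasolar: start from *bumodalob.
  rule 1 (final devoicing): bumodalob → bumodalop
  rule 2 (vowel merger): bumodalop → bumudalup
  rule 3: no change — bumudalup
  rule 4 (vowel merger): bumudalup → bumudelup
  ⇒ Rasolar bumudelup
The regular Rasolar reflex would be 'bumudelup', but the attested form is 'bumudalup'. The correspondence is irregular, so they are not cognates (the Rasolar form has a different source).

no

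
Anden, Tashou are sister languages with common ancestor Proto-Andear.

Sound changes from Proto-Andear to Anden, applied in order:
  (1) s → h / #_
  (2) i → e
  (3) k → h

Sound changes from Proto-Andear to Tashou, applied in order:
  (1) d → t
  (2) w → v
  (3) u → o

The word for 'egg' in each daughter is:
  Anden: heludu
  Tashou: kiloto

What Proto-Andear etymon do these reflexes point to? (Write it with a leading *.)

*kiludu

Position 6: Anden has u, Tashou has o. Anden preserves u here (none of its changes turn any other segment into u), so the proto-segment is *u.
Position 5: Anden has d, Tashou has t. Anden preserves d here (none of its changes turn any other segment into d), so the proto-segment is *d.
Position 1: Anden has h, Tashou has k. Tashou preserves k here (none of its changes turn any other segment into k), so the proto-segment is *k.
This points to *kiludu. Verify forward in each daughter:
Anden: *kiludu
  kiludu (rule 1 does not apply)
  kiludu → keludu   [vowel merger]
  keludu → heludu   [unconditioned shift]
  giving Anden heludu.
Tashou: *kiludu
  kiludu → kilutu   [unconditioned shift]
  kilutu (rule 2 does not apply)
  kilutu → kiloto   [vowel merger]
  giving Tashou kiloto.
Only *kiludu yields all of Anden heludu, Tashou kiloto.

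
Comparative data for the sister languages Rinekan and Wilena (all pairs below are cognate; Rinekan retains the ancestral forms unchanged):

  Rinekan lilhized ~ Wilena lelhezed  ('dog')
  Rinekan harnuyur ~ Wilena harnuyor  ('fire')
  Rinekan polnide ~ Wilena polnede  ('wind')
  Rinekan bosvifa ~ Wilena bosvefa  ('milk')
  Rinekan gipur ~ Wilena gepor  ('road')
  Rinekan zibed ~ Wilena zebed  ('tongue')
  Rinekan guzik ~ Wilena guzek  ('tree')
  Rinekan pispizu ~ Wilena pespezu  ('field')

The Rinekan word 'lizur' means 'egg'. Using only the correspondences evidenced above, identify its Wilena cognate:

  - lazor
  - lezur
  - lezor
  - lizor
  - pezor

lilhized ~ lelhezed, polnide ~ polnede — Rinekan i corresponds to Wilena e after a consonant, before a consonant other than r, m, n, p, b, f, v.
harnuyur ~ harnuyor, gipur ~ gepor — Rinekan u corresponds to Wilena o after a consonant, before r.
Applying these to Rinekan 'lizur':
  lizur → lezur   (i→e after a consonant, before a consonant other than r, m, n, p, b, f, v)
  lezur → lezor   (u→o after a consonant, before r)
So the Wilena cognate is 'lezor'.

lezor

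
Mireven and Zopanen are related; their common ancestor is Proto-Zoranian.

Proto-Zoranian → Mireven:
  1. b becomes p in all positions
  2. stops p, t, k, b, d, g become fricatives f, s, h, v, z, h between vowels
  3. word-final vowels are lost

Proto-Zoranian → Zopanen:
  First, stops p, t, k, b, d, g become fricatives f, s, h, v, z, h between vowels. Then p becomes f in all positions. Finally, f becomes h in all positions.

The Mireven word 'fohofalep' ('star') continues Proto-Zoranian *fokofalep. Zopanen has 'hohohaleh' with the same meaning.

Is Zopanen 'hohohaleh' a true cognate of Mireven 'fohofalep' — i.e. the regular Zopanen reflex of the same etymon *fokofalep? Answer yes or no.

Derive the expected Zopanen reflex of *fokofalep:
Zopanen: *fokofalep > fohofalep > fohofalef > hohohaleh  (by intervocalic lenition, unconditioned shift, unconditioned shift)
Zopanen 'hohohaleh' matches the regular reflex exactly, so the pair is cognate.

yes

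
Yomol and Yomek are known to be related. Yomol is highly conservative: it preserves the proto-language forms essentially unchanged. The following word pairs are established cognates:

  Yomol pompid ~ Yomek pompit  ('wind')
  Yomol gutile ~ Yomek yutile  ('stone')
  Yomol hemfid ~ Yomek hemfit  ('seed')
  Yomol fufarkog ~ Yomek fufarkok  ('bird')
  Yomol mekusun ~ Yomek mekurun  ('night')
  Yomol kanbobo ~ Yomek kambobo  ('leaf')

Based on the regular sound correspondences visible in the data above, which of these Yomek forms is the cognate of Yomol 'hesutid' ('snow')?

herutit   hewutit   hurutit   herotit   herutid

mekusun ~ mekurun — Yomol s corresponds to Yomek r between vowels (before a back vowel).
pompid ~ pompit, hemfid ~ hemfit — Yomol d corresponds to Yomek t word-finally.
Applying these to Yomol 'hesutid':
  hesutid → herutid   (s→r between vowels (before a back vowel))
  herutid → herutit   (d→t word-finally)
So the Yomek cognate is 'herutit'.

herutit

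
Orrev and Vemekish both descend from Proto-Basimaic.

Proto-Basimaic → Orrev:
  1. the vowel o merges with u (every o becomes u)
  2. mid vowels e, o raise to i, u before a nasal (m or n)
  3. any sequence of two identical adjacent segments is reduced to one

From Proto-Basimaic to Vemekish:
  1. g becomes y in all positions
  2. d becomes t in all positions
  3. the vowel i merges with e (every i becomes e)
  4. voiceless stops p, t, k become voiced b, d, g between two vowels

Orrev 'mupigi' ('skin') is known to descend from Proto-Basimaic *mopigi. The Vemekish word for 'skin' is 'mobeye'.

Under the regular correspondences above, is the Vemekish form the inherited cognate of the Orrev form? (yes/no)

Derive the expected Vemekish reflex of *mopigi:
Vemekish: *mopigi > mopiyi > mopeye > mobeye  (by unconditioned shift, vowel merger, intervocalic voicing)
Vemekish 'mobeye' matches the regular reflex exactly, so the pair is cognate.

yes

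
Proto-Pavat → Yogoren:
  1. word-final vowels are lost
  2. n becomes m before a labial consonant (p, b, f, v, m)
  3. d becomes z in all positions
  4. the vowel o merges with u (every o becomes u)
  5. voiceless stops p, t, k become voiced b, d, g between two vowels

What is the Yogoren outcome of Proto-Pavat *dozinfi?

Yogoren: *dozinfi
  dozinfi → dozinf   [apocope]
  dozinf → dozimf   [nasal place assimilation]
  dozimf → zozimf   [unconditioned shift]
  zozimf → zuzimf   [vowel merger]
  zuzimf (rule 5 does not apply)
  giving Yogoren zuzimf.

zuzimf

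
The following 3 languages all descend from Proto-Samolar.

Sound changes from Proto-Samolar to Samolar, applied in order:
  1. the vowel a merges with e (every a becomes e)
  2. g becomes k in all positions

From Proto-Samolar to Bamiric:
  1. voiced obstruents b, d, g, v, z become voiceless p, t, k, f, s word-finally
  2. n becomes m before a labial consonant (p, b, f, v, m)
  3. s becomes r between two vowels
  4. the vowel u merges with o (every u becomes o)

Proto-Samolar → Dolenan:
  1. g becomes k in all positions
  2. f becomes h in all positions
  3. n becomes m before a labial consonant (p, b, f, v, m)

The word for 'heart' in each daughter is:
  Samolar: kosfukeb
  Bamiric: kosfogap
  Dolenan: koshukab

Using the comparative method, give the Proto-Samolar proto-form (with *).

*kosfugab

Position 7: Samolar has e, Bamiric has a, Dolenan has a. Bamiric preserves a here (none of its changes turn any other segment into a), so the proto-segment is *a.
Position 4: Samolar has f, Bamiric has f, Dolenan has h. Samolar preserves f here (none of its changes turn any other segment into f), so the proto-segment is *f.
Verify the candidate proto-form against each daughter:
Samolar: *kosfugab
  kosfugab → kosfugeb   [vowel merger]
  kosfugeb → kosfukeb   [unconditioned shift]
  giving Samolar kosfukeb.
Bamiric: start from *kosfugab.
  rule 1 (final devoicing): kosfugab → kosfugap
  rule 2: no change — kosfugap
  rule 3: no change — kosfugap
  rule 4 (vowel merger): kosfugap → kosfogap
  ⇒ Bamiric kosfogap
Dolenan: *kosfugab
  kosfugab → kosfukab   [unconditioned shift]
  kosfukab → koshukab   [unconditioned shift]
  koshukab (rule 3 does not apply)
  giving Dolenan koshukab.
No other proto-form is consistent with every reflex, so the reconstruction is *kosfugab.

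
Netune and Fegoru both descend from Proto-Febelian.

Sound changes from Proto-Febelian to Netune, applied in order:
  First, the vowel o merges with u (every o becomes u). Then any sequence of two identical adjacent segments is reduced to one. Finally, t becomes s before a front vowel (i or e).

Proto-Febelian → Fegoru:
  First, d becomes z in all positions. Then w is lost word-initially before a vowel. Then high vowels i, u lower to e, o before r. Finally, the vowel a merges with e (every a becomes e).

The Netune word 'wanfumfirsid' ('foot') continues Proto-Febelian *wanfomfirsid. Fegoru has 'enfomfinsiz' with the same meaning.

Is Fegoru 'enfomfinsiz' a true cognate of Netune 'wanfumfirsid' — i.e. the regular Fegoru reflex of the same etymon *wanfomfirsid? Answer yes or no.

Derive the expected Fegoru reflex of *wanfomfirsid:
Fegoru: *wanfomfirsid
  wanfomfirsid → wanfomfirsiz   [unconditioned shift]
  wanfomfirsiz → anfomfirsiz   [glide loss]
  anfomfirsiz → anfomfersiz   [pre-rhotic lowering]
  anfomfersiz → enfomfersiz   [vowel merger]
  giving Fegoru enfomfersiz.
The regular Fegoru reflex would be 'enfomfersiz', but the attested form is 'enfomfinsiz'. The correspondence is irregular, so they are not cognates (the Fegoru form has a different source).

no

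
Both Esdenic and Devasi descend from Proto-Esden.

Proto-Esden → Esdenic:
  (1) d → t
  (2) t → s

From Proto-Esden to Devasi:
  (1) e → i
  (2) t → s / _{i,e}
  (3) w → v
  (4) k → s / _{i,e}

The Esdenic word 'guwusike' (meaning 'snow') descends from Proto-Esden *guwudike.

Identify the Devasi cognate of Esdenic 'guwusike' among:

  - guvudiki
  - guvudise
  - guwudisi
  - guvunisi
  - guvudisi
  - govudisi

Devasi: *guwudike
  guwudike → guwudiki   [vowel merger]
  guwudiki (rule 2 does not apply)
  guwudiki → guvudiki   [unconditioned shift]
  guvudiki → guvudisi   [palatalisation]
  giving Devasi guvudisi.
Among the options, 'guvudisi' alone shows every Devasi change applied in order.

guvudisi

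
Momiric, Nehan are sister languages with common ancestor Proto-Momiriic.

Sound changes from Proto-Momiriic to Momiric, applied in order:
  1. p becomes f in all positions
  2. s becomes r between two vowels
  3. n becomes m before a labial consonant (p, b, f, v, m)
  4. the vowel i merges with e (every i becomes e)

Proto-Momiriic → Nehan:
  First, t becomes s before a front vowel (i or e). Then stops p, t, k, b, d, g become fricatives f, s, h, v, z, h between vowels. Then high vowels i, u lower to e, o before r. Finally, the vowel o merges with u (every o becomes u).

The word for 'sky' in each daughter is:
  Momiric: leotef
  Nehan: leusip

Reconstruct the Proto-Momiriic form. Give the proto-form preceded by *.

Position 4: Momiric has t, Nehan has s. Momiric preserves t here (none of its changes turn any other segment into t), so the proto-segment is *t.
Position 5: Momiric has e, Nehan has i. Nehan preserves i here (none of its changes turn any other segment into i), so the proto-segment is *i.
Position 6: Momiric has f, Nehan has p. Nehan preserves p here (none of its changes turn any other segment into p), so the proto-segment is *p.
This points to *leotip. Verify forward in each daughter:
Momiric: *leotip > leotif > leotef  (by unconditioned shift, vowel merger)
Nehan: start from *leotip.
  rule 1 (palatalisation): leotip → leosip
  rule 2: no change — leosip
  rule 3: no change — leosip
  rule 4 (vowel merger): leosip → leusip
  ⇒ Nehan leusip
No other proto-form is consistent with every reflex, so the reconstruction is *leotip.

*leotip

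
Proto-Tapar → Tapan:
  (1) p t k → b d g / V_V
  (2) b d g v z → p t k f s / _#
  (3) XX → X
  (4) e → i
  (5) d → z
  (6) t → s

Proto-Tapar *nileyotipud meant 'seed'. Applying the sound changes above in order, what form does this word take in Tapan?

Tapan: *nileyotipud
  nileyotipud → nileyodibud   [intervocalic voicing]
  nileyodibud → nileyodibut   [final devoicing]
  nileyodibut (rule 3 does not apply)
  nileyodibut → niliyodibut   [vowel merger]
  niliyodibut → niliyozibut   [unconditioned shift]
  niliyozibut → niliyozibus   [unconditioned shift]
  giving Tapan niliyozibus.

niliyozibus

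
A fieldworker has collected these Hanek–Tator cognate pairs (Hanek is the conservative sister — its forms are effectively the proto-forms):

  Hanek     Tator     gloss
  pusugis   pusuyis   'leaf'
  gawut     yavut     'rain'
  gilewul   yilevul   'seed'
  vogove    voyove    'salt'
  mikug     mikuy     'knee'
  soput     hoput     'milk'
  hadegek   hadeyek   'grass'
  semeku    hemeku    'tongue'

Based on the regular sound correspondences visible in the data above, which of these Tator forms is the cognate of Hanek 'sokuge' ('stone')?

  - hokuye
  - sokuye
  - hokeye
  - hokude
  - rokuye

hokuye

soput ~ hoput — Hanek s corresponds to Tator h word-initially before a back vowel.
hadegek ~ hadeyek — Hanek g corresponds to Tator y between vowels (before a front vowel).
Applying these to Hanek 'sokuge':
  sokuge → hokuge   (s→h word-initially before a back vowel)
  hokuge → hokuye   (g→y between vowels (before a front vowel))
So the Tator cognate is 'hokuye'.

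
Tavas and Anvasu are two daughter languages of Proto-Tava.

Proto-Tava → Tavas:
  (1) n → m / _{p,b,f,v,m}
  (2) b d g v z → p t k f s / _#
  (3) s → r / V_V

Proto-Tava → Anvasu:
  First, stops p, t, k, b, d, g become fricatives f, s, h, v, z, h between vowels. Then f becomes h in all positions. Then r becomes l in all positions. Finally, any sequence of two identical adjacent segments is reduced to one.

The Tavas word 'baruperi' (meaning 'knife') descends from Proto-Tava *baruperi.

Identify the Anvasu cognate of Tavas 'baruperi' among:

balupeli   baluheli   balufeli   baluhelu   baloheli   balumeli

baluheli

Anvasu: *baruperi > baruferi > baruheri > baluheli  (by intervocalic lenition, unconditioned shift, unconditioned shift)
The other candidates each miss or misapply at least one Anvasu change.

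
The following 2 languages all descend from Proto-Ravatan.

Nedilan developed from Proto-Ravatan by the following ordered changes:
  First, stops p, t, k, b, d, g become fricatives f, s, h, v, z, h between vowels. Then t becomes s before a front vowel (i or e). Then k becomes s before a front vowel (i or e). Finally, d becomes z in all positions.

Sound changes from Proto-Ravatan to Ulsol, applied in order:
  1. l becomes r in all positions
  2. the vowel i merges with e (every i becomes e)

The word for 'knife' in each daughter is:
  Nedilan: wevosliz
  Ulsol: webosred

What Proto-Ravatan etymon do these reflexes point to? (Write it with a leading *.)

*weboslid

Position 8: Nedilan has z, Ulsol has d. Ulsol preserves d here (none of its changes turn any other segment into d), so the proto-segment is *d.
Position 3: Nedilan has v, Ulsol has b. Ulsol preserves b here (none of its changes turn any other segment into b), so the proto-segment is *b.
This points to *weboslid. Verify forward in each daughter:
Nedilan: *weboslid
  weboslid → wevoslid   [intervocalic lenition]
  wevoslid (rule 2 does not apply)
  wevoslid (rule 3 does not apply)
  wevoslid → wevosliz   [unconditioned shift]
  giving Nedilan wevosliz.
Ulsol: *weboslid
  weboslid → webosrid   [unconditioned shift]
  webosrid → webosred   [vowel merger]
  giving Ulsol webosred.
Only *weboslid yields all of Nedilan wevosliz, Ulsol webosred.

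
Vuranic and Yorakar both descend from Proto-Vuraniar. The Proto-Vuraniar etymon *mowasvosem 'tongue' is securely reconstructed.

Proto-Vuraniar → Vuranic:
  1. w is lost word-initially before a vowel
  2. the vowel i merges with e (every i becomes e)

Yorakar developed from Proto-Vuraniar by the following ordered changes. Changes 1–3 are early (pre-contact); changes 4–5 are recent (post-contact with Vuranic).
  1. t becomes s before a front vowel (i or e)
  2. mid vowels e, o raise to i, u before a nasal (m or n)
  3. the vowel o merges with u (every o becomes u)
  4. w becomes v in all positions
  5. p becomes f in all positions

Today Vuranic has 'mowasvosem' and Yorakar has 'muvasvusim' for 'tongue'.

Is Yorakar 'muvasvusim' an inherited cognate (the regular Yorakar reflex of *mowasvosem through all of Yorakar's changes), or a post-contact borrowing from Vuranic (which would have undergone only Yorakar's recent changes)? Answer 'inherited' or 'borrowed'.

inherited

If inherited, *mowasvosem would pass through all of Yorakar's changes:
Yorakar: start from *mowasvosem.
  rule 1: no change — mowasvosem
  rule 2 (pre-nasal raising): mowasvosem → mowasvosim
  rule 3 (vowel merger): mowasvosim → muwasvusim
  rule 4 (unconditioned shift): muwasvusim → muvasvusim
  rule 5: no change — muvasvusim
  ⇒ Yorakar muvasvusim
If borrowed from Vuranic 'mowasvosem' after the early changes, it would undergo only the recent ones:
  rule 4 (unconditioned shift): mowasvosem → movasvosem
  rule 5 (unconditioned shift): no change (movasvosem)
  ⇒ as a loan: movasvosem
Yorakar 'muvasvusim' matches the inherited outcome exactly, so it is an inherited cognate, not a loan.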